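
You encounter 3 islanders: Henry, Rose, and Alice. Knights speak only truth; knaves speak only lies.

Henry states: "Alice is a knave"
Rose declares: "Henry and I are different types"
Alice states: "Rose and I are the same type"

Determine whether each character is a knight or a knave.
Henry is a knave.
Rose is a knight.
Alice is a knight.

Verification:
- Henry (knave) says "Alice is a knave" - this is FALSE (a lie) because Alice is a knight.
- Rose (knight) says "Henry and I are different types" - this is TRUE because Rose is a knight and Henry is a knave.
- Alice (knight) says "Rose and I are the same type" - this is TRUE because Alice is a knight and Rose is a knight.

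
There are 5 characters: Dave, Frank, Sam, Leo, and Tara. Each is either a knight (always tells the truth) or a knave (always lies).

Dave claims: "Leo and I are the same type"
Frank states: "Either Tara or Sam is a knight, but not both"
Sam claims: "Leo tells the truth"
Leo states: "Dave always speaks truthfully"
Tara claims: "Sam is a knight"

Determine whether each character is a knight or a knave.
Dave is a knight.
Frank is a knave.
Sam is a knight.
Leo is a knight.
Tara is a knight.

Verification:
- Dave (knight) says "Leo and I are the same type" - this is TRUE because Dave is a knight and Leo is a knight.
- Frank (knave) says "Either Tara or Sam is a knight, but not both" - this is FALSE (a lie) because Tara is a knight and Sam is a knight.
- Sam (knight) says "Leo tells the truth" - this is TRUE because Leo is a knight.
- Leo (knight) says "Dave always speaks truthfully" - this is TRUE because Dave is a knight.
- Tara (knight) says "Sam is a knight" - this is TRUE because Sam is a knight.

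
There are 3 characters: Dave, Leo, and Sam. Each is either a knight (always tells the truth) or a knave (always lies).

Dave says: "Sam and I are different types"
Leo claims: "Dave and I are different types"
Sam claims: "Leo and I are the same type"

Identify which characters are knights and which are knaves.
Dave is a knave.
Leo is a knight.
Sam is a knave.

Verification:
- Dave (knave) says "Sam and I are different types" - this is FALSE (a lie) because Dave is a knave and Sam is a knave.
- Leo (knight) says "Dave and I are different types" - this is TRUE because Leo is a knight and Dave is a knave.
- Sam (knave) says "Leo and I are the same type" - this is FALSE (a lie) because Sam is a knave and Leo is a knight.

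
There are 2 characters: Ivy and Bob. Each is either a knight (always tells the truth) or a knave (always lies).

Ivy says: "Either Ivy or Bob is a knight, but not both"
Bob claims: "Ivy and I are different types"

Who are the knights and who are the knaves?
Ivy is a knave.
Bob is a knave.

Verification:
- Ivy (knave) says "Either Ivy or Bob is a knight, but not both" - this is FALSE (a lie) because Ivy is a knave and Bob is a knave.
- Bob (knave) says "Ivy and I are different types" - this is FALSE (a lie) because Bob is a knave and Ivy is a knave.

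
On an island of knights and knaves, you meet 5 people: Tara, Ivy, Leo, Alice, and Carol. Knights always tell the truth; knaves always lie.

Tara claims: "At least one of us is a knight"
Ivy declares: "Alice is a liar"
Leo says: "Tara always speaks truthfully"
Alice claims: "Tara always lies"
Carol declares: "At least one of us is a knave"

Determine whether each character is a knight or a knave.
Tara is a knight.
Ivy is a knight.
Leo is a knight.
Alice is a knave.
Carol is a knight.

Verification:
- Tara (knight) says "At least one of us is a knight" - this is TRUE because Tara, Ivy, Leo, and Carol are knights.
- Ivy (knight) says "Alice is a liar" - this is TRUE because Alice is a knave.
- Leo (knight) says "Tara always speaks truthfully" - this is TRUE because Tara is a knight.
- Alice (knave) says "Tara always lies" - this is FALSE (a lie) because Tara is a knight.
- Carol (knight) says "At least one of us is a knave" - this is TRUE because Alice is a knave.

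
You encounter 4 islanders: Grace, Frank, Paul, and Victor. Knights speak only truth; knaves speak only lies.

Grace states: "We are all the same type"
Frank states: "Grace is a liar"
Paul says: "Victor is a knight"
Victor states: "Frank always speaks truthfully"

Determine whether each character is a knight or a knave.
Grace is a knave.
Frank is a knight.
Paul is a knight.
Victor is a knight.

Verification:
- Grace (knave) says "We are all the same type" - this is FALSE (a lie) because Frank, Paul, and Victor are knights and Grace is a knave.
- Frank (knight) says "Grace is a liar" - this is TRUE because Grace is a knave.
- Paul (knight) says "Victor is a knight" - this is TRUE because Victor is a knight.
- Victor (knight) says "Frank always speaks truthfully" - this is TRUE because Frank is a knight.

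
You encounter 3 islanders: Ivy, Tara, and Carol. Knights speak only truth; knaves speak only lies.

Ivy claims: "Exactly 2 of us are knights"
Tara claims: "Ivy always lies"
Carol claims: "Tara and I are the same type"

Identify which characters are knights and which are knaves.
Ivy is a knave.
Tara is a knight.
Carol is a knave.

Verification:
- Ivy (knave) says "Exactly 2 of us are knights" - this is FALSE (a lie) because there are 1 knights.
- Tara (knight) says "Ivy always lies" - this is TRUE because Ivy is a knave.
- Carol (knave) says "Tara and I are the same type" - this is FALSE (a lie) because Carol is a knave and Tara is a knight.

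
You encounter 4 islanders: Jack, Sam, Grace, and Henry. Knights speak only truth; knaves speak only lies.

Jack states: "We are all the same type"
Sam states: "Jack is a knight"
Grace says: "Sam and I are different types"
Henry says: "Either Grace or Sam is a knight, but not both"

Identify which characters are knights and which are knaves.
Jack is a knave.
Sam is a knave.
Grace is a knight.
Henry is a knight.

Verification:
- Jack (knave) says "We are all the same type" - this is FALSE (a lie) because Grace and Henry are knights and Jack and Sam are knaves.
- Sam (knave) says "Jack is a knight" - this is FALSE (a lie) because Jack is a knave.
- Grace (knight) says "Sam and I are different types" - this is TRUE because Grace is a knight and Sam is a knave.
- Henry (knight) says "Either Grace or Sam is a knight, but not both" - this is TRUE because Grace is a knight and Sam is a knave.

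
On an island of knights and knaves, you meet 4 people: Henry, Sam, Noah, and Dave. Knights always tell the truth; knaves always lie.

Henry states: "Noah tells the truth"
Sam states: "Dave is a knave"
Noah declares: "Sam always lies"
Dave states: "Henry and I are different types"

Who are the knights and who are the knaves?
Henry is a knave.
Sam is a knight.
Noah is a knave.
Dave is a knave.

Verification:
- Henry (knave) says "Noah tells the truth" - this is FALSE (a lie) because Noah is a knave.
- Sam (knight) says "Dave is a knave" - this is TRUE because Dave is a knave.
- Noah (knave) says "Sam always lies" - this is FALSE (a lie) because Sam is a knight.
- Dave (knave) says "Henry and I are different types" - this is FALSE (a lie) because Dave is a knave and Henry is a knave.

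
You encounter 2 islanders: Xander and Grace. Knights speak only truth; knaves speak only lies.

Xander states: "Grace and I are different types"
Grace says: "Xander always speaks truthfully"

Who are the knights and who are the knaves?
Xander is a knave.
Grace is a knave.

Verification:
- Xander (knave) says "Grace and I are different types" - this is FALSE (a lie) because Xander is a knave and Grace is a knave.
- Grace (knave) says "Xander always speaks truthfully" - this is FALSE (a lie) because Xander is a knave.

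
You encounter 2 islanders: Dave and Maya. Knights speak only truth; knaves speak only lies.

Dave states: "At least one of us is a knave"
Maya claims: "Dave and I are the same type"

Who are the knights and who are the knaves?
Dave is a knight.
Maya is a knave.

Verification:
- Dave (knight) says "At least one of us is a knave" - this is TRUE because Maya is a knave.
- Maya (knave) says "Dave and I are the same type" - this is FALSE (a lie) because Maya is a knave and Dave is a knight.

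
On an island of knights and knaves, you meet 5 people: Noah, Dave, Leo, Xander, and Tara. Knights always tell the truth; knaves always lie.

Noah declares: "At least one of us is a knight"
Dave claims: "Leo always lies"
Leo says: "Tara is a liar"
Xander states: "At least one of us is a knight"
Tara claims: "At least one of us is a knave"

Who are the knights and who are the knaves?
Noah is a knight.
Dave is a knight.
Leo is a knave.
Xander is a knight.
Tara is a knight.

Verification:
- Noah (knight) says "At least one of us is a knight" - this is TRUE because Noah, Dave, Xander, and Tara are knights.
- Dave (knight) says "Leo always lies" - this is TRUE because Leo is a knave.
- Leo (knave) says "Tara is a liar" - this is FALSE (a lie) because Tara is a knight.
- Xander (knight) says "At least one of us is a knight" - this is TRUE because Noah, Dave, Xander, and Tara are knights.
- Tara (knight) says "At least one of us is a knave" - this is TRUE because Leo is a knave.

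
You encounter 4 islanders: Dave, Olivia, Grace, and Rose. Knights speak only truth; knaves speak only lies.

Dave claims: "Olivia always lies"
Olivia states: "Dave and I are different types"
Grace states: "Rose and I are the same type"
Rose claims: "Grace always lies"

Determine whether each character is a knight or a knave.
Dave is a knave.
Olivia is a knight.
Grace is a knave.
Rose is a knight.

Verification:
- Dave (knave) says "Olivia always lies" - this is FALSE (a lie) because Olivia is a knight.
- Olivia (knight) says "Dave and I are different types" - this is TRUE because Olivia is a knight and Dave is a knave.
- Grace (knave) says "Rose and I are the same type" - this is FALSE (a lie) because Grace is a knave and Rose is a knight.
- Rose (knight) says "Grace always lies" - this is TRUE because Grace is a knave.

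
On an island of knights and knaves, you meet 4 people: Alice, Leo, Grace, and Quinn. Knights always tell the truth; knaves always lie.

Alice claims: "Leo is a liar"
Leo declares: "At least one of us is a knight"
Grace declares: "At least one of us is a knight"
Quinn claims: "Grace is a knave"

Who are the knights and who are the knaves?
Alice is a knave.
Leo is a knight.
Grace is a knight.
Quinn is a knave.

Verification:
- Alice (knave) says "Leo is a liar" - this is FALSE (a lie) because Leo is a knight.
- Leo (knight) says "At least one of us is a knight" - this is TRUE because Leo and Grace are knights.
- Grace (knight) says "At least one of us is a knight" - this is TRUE because Leo and Grace are knights.
- Quinn (knave) says "Grace is a knave" - this is FALSE (a lie) because Grace is a knight.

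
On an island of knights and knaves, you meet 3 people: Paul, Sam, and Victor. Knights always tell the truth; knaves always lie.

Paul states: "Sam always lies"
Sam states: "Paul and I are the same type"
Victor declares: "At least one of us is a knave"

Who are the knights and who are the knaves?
Paul is a knight.
Sam is a knave.
Victor is a knight.

Verification:
- Paul (knight) says "Sam always lies" - this is TRUE because Sam is a knave.
- Sam (knave) says "Paul and I are the same type" - this is FALSE (a lie) because Sam is a knave and Paul is a knight.
- Victor (knight) says "At least one of us is a knave" - this is TRUE because Sam is a knave.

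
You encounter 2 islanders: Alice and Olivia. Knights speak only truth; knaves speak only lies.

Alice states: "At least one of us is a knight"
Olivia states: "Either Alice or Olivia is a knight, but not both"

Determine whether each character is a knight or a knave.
Alice is a knave.
Olivia is a knave.

Verification:
- Alice (knave) says "At least one of us is a knight" - this is FALSE (a lie) because no one is a knight.
- Olivia (knave) says "Either Alice or Olivia is a knight, but not both" - this is FALSE (a lie) because Alice is a knave and Olivia is a knave.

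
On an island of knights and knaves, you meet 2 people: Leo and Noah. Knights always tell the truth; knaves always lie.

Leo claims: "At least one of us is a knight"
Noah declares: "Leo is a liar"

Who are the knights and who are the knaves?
Leo is a knight.
Noah is a knave.

Verification:
- Leo (knight) says "At least one of us is a knight" - this is TRUE because Leo is a knight.
- Noah (knave) says "Leo is a liar" - this is FALSE (a lie) because Leo is a knight.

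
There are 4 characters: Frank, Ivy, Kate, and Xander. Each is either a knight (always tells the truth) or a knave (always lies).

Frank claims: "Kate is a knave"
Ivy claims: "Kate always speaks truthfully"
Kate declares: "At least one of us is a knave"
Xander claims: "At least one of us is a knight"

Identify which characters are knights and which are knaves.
Frank is a knave.
Ivy is a knight.
Kate is a knight.
Xander is a knight.

Verification:
- Frank (knave) says "Kate is a knave" - this is FALSE (a lie) because Kate is a knight.
- Ivy (knight) says "Kate always speaks truthfully" - this is TRUE because Kate is a knight.
- Kate (knight) says "At least one of us is a knave" - this is TRUE because Frank is a knave.
- Xander (knight) says "At least one of us is a knight" - this is TRUE because Ivy, Kate, and Xander are knights.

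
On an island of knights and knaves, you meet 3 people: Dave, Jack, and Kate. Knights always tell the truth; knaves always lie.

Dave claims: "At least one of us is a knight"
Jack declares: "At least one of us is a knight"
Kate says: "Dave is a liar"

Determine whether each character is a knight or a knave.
Dave is a knight.
Jack is a knight.
Kate is a knave.

Verification:
- Dave (knight) says "At least one of us is a knight" - this is TRUE because Dave and Jack are knights.
- Jack (knight) says "At least one of us is a knight" - this is TRUE because Dave and Jack are knights.
- Kate (knave) says "Dave is a liar" - this is FALSE (a lie) because Dave is a knight.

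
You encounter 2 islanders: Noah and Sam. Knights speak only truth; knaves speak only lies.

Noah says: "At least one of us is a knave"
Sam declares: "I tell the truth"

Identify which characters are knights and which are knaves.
Noah is a knight.
Sam is a knave.

Verification:
- Noah (knight) says "At least one of us is a knave" - this is TRUE because Sam is a knave.
- Sam (knave) says "I tell the truth" - this is FALSE (a lie) because Sam is a knave.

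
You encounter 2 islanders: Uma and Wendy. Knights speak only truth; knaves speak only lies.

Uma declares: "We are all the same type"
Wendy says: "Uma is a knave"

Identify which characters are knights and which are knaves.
Uma is a knave.
Wendy is a knight.

Verification:
- Uma (knave) says "We are all the same type" - this is FALSE (a lie) because Wendy is a knight and Uma is a knave.
- Wendy (knight) says "Uma is a knave" - this is TRUE because Uma is a knave.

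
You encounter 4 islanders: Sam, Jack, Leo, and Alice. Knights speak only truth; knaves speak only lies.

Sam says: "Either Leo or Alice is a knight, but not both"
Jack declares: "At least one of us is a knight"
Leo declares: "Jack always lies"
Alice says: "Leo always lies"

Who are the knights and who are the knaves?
Sam is a knight.
Jack is a knight.
Leo is a knave.
Alice is a knight.

Verification:
- Sam (knight) says "Either Leo or Alice is a knight, but not both" - this is TRUE because Leo is a knave and Alice is a knight.
- Jack (knight) says "At least one of us is a knight" - this is TRUE because Sam, Jack, and Alice are knights.
- Leo (knave) says "Jack always lies" - this is FALSE (a lie) because Jack is a knight.
- Alice (knight) says "Leo always lies" - this is TRUE because Leo is a knave.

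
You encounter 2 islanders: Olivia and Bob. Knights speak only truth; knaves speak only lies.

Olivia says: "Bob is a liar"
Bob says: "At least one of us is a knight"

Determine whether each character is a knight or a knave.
Olivia is a knave.
Bob is a knight.

Verification:
- Olivia (knave) says "Bob is a liar" - this is FALSE (a lie) because Bob is a knight.
- Bob (knight) says "At least one of us is a knight" - this is TRUE because Bob is a knight.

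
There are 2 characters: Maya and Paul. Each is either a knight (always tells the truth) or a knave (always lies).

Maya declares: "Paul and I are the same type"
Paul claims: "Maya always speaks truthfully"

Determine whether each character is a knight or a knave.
Maya is a knight.
Paul is a knight.

Verification:
- Maya (knight) says "Paul and I are the same type" - this is TRUE because Maya is a knight and Paul is a knight.
- Paul (knight) says "Maya always speaks truthfully" - this is TRUE because Maya is a knight.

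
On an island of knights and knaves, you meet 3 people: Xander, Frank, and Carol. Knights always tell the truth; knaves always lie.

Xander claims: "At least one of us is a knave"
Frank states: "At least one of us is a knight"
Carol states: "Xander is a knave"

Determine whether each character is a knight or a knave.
Xander is a knight.
Frank is a knight.
Carol is a knave.

Verification:
- Xander (knight) says "At least one of us is a knave" - this is TRUE because Carol is a knave.
- Frank (knight) says "At least one of us is a knight" - this is TRUE because Xander and Frank are knights.
- Carol (knave) says "Xander is a knave" - this is FALSE (a lie) because Xander is a knight.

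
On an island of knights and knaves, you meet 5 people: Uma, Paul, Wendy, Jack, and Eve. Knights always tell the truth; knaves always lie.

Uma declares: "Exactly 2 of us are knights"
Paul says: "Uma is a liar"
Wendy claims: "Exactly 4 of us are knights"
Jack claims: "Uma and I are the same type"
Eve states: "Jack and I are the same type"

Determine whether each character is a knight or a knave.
Uma is a knight.
Paul is a knave.
Wendy is a knave.
Jack is a knight.
Eve is a knave.

Verification:
- Uma (knight) says "Exactly 2 of us are knights" - this is TRUE because there are 2 knights.
- Paul (knave) says "Uma is a liar" - this is FALSE (a lie) because Uma is a knight.
- Wendy (knave) says "Exactly 4 of us are knights" - this is FALSE (a lie) because there are 2 knights.
- Jack (knight) says "Uma and I are the same type" - this is TRUE because Jack is a knight and Uma is a knight.
- Eve (knave) says "Jack and I are the same type" - this is FALSE (a lie) because Eve is a knave and Jack is a knight.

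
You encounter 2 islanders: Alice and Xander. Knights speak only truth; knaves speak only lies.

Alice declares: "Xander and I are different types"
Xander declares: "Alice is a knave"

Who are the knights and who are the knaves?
Alice is a knight.
Xander is a knave.

Verification:
- Alice (knight) says "Xander and I are different types" - this is TRUE because Alice is a knight and Xander is a knave.
- Xander (knave) says "Alice is a knave" - this is FALSE (a lie) because Alice is a knight.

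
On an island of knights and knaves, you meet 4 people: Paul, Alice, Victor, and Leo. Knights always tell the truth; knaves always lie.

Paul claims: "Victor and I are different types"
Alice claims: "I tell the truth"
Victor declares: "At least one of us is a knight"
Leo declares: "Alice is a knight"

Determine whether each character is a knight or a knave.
Paul is a knave.
Alice is a knave.
Victor is a knave.
Leo is a knave.

Verification:
- Paul (knave) says "Victor and I are different types" - this is FALSE (a lie) because Paul is a knave and Victor is a knave.
- Alice (knave) says "I tell the truth" - this is FALSE (a lie) because Alice is a knave.
- Victor (knave) says "At least one of us is a knight" - this is FALSE (a lie) because no one is a knight.
- Leo (knave) says "Alice is a knight" - this is FALSE (a lie) because Alice is a knave.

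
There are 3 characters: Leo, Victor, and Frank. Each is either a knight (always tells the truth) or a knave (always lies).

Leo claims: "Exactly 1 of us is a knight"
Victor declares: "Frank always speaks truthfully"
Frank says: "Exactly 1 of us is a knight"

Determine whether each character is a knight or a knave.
Leo is a knave.
Victor is a knave.
Frank is a knave.

Verification:
- Leo (knave) says "Exactly 1 of us is a knight" - this is FALSE (a lie) because there are 0 knights.
- Victor (knave) says "Frank always speaks truthfully" - this is FALSE (a lie) because Frank is a knave.
- Frank (knave) says "Exactly 1 of us is a knight" - this is FALSE (a lie) because there are 0 knights.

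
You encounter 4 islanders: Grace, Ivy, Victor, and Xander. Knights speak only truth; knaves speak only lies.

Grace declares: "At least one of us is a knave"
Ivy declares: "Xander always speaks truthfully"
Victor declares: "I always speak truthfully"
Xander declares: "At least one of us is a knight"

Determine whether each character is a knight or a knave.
Grace is a knight.
Ivy is a knight.
Victor is a knave.
Xander is a knight.

Verification:
- Grace (knight) says "At least one of us is a knave" - this is TRUE because Victor is a knave.
- Ivy (knight) says "Xander always speaks truthfully" - this is TRUE because Xander is a knight.
- Victor (knave) says "I always speak truthfully" - this is FALSE (a lie) because Victor is a knave.
- Xander (knight) says "At least one of us is a knight" - this is TRUE because Grace, Ivy, and Xander are knights.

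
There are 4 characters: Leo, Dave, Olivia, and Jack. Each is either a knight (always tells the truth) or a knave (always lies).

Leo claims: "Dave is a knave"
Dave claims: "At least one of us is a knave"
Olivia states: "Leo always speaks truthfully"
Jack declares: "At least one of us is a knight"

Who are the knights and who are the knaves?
Leo is a knave.
Dave is a knight.
Olivia is a knave.
Jack is a knight.

Verification:
- Leo (knave) says "Dave is a knave" - this is FALSE (a lie) because Dave is a knight.
- Dave (knight) says "At least one of us is a knave" - this is TRUE because Leo and Olivia are knaves.
- Olivia (knave) says "Leo always speaks truthfully" - this is FALSE (a lie) because Leo is a knave.
- Jack (knight) says "At least one of us is a knight" - this is TRUE because Dave and Jack are knights.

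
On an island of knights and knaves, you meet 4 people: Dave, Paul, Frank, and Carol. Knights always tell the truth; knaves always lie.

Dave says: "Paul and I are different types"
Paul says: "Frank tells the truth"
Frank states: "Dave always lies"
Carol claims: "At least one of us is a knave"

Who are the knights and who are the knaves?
Dave is a knight.
Paul is a knave.
Frank is a knave.
Carol is a knight.

Verification:
- Dave (knight) says "Paul and I are different types" - this is TRUE because Dave is a knight and Paul is a knave.
- Paul (knave) says "Frank tells the truth" - this is FALSE (a lie) because Frank is a knave.
- Frank (knave) says "Dave always lies" - this is FALSE (a lie) because Dave is a knight.
- Carol (knight) says "At least one of us is a knave" - this is TRUE because Paul and Frank are knaves.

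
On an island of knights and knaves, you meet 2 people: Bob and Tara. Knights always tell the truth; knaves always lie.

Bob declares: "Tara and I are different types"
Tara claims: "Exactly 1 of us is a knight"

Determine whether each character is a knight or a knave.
Bob is a knave.
Tara is a knave.

Verification:
- Bob (knave) says "Tara and I are different types" - this is FALSE (a lie) because Bob is a knave and Tara is a knave.
- Tara (knave) says "Exactly 1 of us is a knight" - this is FALSE (a lie) because there are 0 knights.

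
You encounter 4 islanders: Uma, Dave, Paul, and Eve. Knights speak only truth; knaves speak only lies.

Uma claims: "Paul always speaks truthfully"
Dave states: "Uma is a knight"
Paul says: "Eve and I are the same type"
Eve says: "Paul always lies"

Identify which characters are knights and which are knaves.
Uma is a knave.
Dave is a knave.
Paul is a knave.
Eve is a knight.

Verification:
- Uma (knave) says "Paul always speaks truthfully" - this is FALSE (a lie) because Paul is a knave.
- Dave (knave) says "Uma is a knight" - this is FALSE (a lie) because Uma is a knave.
- Paul (knave) says "Eve and I are the same type" - this is FALSE (a lie) because Paul is a knave and Eve is a knight.
- Eve (knight) says "Paul always lies" - this is TRUE because Paul is a knave.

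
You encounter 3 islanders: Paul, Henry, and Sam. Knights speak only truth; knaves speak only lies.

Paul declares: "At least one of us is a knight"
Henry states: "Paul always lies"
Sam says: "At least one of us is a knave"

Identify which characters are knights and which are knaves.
Paul is a knight.
Henry is a knave.
Sam is a knight.

Verification:
- Paul (knight) says "At least one of us is a knight" - this is TRUE because Paul and Sam are knights.
- Henry (knave) says "Paul always lies" - this is FALSE (a lie) because Paul is a knight.
- Sam (knight) says "At least one of us is a knave" - this is TRUE because Henry is a knave.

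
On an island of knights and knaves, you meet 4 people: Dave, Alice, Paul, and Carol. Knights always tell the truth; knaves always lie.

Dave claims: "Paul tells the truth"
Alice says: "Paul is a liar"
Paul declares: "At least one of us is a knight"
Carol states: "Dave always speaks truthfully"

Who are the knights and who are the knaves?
Dave is a knight.
Alice is a knave.
Paul is a knight.
Carol is a knight.

Verification:
- Dave (knight) says "Paul tells the truth" - this is TRUE because Paul is a knight.
- Alice (knave) says "Paul is a liar" - this is FALSE (a lie) because Paul is a knight.
- Paul (knight) says "At least one of us is a knight" - this is TRUE because Dave, Paul, and Carol are knights.
- Carol (knight) says "Dave always speaks truthfully" - this is TRUE because Dave is a knight.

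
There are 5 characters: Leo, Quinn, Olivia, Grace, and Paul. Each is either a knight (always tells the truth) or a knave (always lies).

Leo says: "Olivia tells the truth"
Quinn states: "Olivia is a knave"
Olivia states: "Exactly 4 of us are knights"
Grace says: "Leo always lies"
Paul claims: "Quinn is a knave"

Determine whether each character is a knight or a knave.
Leo is a knave.
Quinn is a knight.
Olivia is a knave.
Grace is a knight.
Paul is a knave.

Verification:
- Leo (knave) says "Olivia tells the truth" - this is FALSE (a lie) because Olivia is a knave.
- Quinn (knight) says "Olivia is a knave" - this is TRUE because Olivia is a knave.
- Olivia (knave) says "Exactly 4 of us are knights" - this is FALSE (a lie) because there are 2 knights.
- Grace (knight) says "Leo always lies" - this is TRUE because Leo is a knave.
- Paul (knave) says "Quinn is a knave" - this is FALSE (a lie) because Quinn is a knight.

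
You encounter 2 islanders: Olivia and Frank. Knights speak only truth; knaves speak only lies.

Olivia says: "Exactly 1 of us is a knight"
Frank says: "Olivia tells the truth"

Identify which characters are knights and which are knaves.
Olivia is a knave.
Frank is a knave.

Verification:
- Olivia (knave) says "Exactly 1 of us is a knight" - this is FALSE (a lie) because there are 0 knights.
- Frank (knave) says "Olivia tells the truth" - this is FALSE (a lie) because Olivia is a knave.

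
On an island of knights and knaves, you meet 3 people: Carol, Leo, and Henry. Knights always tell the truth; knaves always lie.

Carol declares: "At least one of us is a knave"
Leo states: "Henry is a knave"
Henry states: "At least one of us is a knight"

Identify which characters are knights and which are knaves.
Carol is a knight.
Leo is a knave.
Henry is a knight.

Verification:
- Carol (knight) says "At least one of us is a knave" - this is TRUE because Leo is a knave.
- Leo (knave) says "Henry is a knave" - this is FALSE (a lie) because Henry is a knight.
- Henry (knight) says "At least one of us is a knight" - this is TRUE because Carol and Henry are knights.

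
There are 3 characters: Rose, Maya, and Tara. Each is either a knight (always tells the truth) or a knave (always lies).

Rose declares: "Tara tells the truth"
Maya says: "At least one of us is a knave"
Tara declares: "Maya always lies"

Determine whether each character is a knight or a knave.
Rose is a knave.
Maya is a knight.
Tara is a knave.

Verification:
- Rose (knave) says "Tara tells the truth" - this is FALSE (a lie) because Tara is a knave.
- Maya (knight) says "At least one of us is a knave" - this is TRUE because Rose and Tara are knaves.
- Tara (knave) says "Maya always lies" - this is FALSE (a lie) because Maya is a knight.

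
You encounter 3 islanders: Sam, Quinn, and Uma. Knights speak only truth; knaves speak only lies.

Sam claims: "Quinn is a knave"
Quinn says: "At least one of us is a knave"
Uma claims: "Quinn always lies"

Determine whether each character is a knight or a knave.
Sam is a knave.
Quinn is a knight.
Uma is a knave.

Verification:
- Sam (knave) says "Quinn is a knave" - this is FALSE (a lie) because Quinn is a knight.
- Quinn (knight) says "At least one of us is a knave" - this is TRUE because Sam and Uma are knaves.
- Uma (knave) says "Quinn always lies" - this is FALSE (a lie) because Quinn is a knight.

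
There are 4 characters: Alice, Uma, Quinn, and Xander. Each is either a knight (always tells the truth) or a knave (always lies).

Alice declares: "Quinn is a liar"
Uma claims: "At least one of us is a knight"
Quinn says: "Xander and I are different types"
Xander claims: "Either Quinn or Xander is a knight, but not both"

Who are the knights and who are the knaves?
Alice is a knight.
Uma is a knight.
Quinn is a knave.
Xander is a knave.

Verification:
- Alice (knight) says "Quinn is a liar" - this is TRUE because Quinn is a knave.
- Uma (knight) says "At least one of us is a knight" - this is TRUE because Alice and Uma are knights.
- Quinn (knave) says "Xander and I are different types" - this is FALSE (a lie) because Quinn is a knave and Xander is a knave.
- Xander (knave) says "Either Quinn or Xander is a knight, but not both" - this is FALSE (a lie) because Quinn is a knave and Xander is a knave.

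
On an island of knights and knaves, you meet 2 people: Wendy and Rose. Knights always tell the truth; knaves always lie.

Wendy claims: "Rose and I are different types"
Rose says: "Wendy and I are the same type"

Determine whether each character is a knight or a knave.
Wendy is a knight.
Rose is a knave.

Verification:
- Wendy (knight) says "Rose and I are different types" - this is TRUE because Wendy is a knight and Rose is a knave.
- Rose (knave) says "Wendy and I are the same type" - this is FALSE (a lie) because Rose is a knave and Wendy is a knight.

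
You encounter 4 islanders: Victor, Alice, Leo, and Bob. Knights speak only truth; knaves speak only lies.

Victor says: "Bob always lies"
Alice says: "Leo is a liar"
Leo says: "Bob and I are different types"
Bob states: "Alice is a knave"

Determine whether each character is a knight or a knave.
Victor is a knight.
Alice is a knight.
Leo is a knave.
Bob is a knave.

Verification:
- Victor (knight) says "Bob always lies" - this is TRUE because Bob is a knave.
- Alice (knight) says "Leo is a liar" - this is TRUE because Leo is a knave.
- Leo (knave) says "Bob and I are different types" - this is FALSE (a lie) because Leo is a knave and Bob is a knave.
- Bob (knave) says "Alice is a knave" - this is FALSE (a lie) because Alice is a knight.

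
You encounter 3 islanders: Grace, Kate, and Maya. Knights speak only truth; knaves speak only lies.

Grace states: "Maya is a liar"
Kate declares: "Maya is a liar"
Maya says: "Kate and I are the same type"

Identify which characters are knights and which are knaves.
Grace is a knight.
Kate is a knight.
Maya is a knave.

Verification:
- Grace (knight) says "Maya is a liar" - this is TRUE because Maya is a knave.
- Kate (knight) says "Maya is a liar" - this is TRUE because Maya is a knave.
- Maya (knave) says "Kate and I are the same type" - this is FALSE (a lie) because Maya is a knave and Kate is a knight.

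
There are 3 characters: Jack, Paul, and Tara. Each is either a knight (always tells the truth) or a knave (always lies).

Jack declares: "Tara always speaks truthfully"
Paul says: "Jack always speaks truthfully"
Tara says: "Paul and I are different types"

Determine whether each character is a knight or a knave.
Jack is a knave.
Paul is a knave.
Tara is a knave.

Verification:
- Jack (knave) says "Tara always speaks truthfully" - this is FALSE (a lie) because Tara is a knave.
- Paul (knave) says "Jack always speaks truthfully" - this is FALSE (a lie) because Jack is a knave.
- Tara (knave) says "Paul and I are different types" - this is FALSE (a lie) because Tara is a knave and Paul is a knave.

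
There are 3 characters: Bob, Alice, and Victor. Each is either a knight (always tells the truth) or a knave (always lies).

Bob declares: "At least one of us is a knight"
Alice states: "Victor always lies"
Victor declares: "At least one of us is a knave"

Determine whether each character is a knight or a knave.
Bob is a knight.
Alice is a knave.
Victor is a knight.

Verification:
- Bob (knight) says "At least one of us is a knight" - this is TRUE because Bob and Victor are knights.
- Alice (knave) says "Victor always lies" - this is FALSE (a lie) because Victor is a knight.
- Victor (knight) says "At least one of us is a knave" - this is TRUE because Alice is a knave.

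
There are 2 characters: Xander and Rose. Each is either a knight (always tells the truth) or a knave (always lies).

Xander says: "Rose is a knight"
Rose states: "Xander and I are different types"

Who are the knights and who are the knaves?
Xander is a knave.
Rose is a knave.

Verification:
- Xander (knave) says "Rose is a knight" - this is FALSE (a lie) because Rose is a knave.
- Rose (knave) says "Xander and I are different types" - this is FALSE (a lie) because Rose is a knave and Xander is a knave.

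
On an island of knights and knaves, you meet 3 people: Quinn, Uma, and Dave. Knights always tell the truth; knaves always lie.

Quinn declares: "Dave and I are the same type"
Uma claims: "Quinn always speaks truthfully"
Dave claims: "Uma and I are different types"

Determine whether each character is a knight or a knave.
Quinn is a knave.
Uma is a knave.
Dave is a knight.

Verification:
- Quinn (knave) says "Dave and I are the same type" - this is FALSE (a lie) because Quinn is a knave and Dave is a knight.
- Uma (knave) says "Quinn always speaks truthfully" - this is FALSE (a lie) because Quinn is a knave.
- Dave (knight) says "Uma and I are different types" - this is TRUE because Dave is a knight and Uma is a knave.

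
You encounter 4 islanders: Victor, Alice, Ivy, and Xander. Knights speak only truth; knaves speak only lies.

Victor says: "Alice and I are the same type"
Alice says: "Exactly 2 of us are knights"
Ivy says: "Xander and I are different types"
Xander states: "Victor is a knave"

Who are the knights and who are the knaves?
Victor is a knight.
Alice is a knight.
Ivy is a knave.
Xander is a knave.

Verification:
- Victor (knight) says "Alice and I are the same type" - this is TRUE because Victor is a knight and Alice is a knight.
- Alice (knight) says "Exactly 2 of us are knights" - this is TRUE because there are 2 knights.
- Ivy (knave) says "Xander and I are different types" - this is FALSE (a lie) because Ivy is a knave and Xander is a knave.
- Xander (knave) says "Victor is a knave" - this is FALSE (a lie) because Victor is a knight.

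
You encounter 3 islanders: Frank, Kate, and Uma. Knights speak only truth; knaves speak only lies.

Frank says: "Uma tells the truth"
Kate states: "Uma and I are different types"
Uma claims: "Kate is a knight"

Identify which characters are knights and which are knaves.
Frank is a knave.
Kate is a knave.
Uma is a knave.

Verification:
- Frank (knave) says "Uma tells the truth" - this is FALSE (a lie) because Uma is a knave.
- Kate (knave) says "Uma and I are different types" - this is FALSE (a lie) because Kate is a knave and Uma is a knave.
- Uma (knave) says "Kate is a knight" - this is FALSE (a lie) because Kate is a knave.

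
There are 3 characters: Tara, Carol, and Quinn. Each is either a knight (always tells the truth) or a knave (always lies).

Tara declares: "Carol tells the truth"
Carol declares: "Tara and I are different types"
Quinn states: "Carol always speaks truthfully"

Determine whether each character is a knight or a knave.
Tara is a knave.
Carol is a knave.
Quinn is a knave.

Verification:
- Tara (knave) says "Carol tells the truth" - this is FALSE (a lie) because Carol is a knave.
- Carol (knave) says "Tara and I are different types" - this is FALSE (a lie) because Carol is a knave and Tara is a knave.
- Quinn (knave) says "Carol always speaks truthfully" - this is FALSE (a lie) because Carol is a knave.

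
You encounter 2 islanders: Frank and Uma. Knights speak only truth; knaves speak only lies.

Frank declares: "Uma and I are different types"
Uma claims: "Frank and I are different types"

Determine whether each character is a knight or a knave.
Frank is a knave.
Uma is a knave.

Verification:
- Frank (knave) says "Uma and I are different types" - this is FALSE (a lie) because Frank is a knave and Uma is a knave.
- Uma (knave) says "Frank and I are different types" - this is FALSE (a lie) because Uma is a knave and Frank is a knave.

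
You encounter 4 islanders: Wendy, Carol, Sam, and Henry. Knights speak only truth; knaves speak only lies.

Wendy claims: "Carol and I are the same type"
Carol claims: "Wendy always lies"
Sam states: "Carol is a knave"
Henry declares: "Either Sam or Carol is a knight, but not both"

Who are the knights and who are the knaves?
Wendy is a knave.
Carol is a knight.
Sam is a knave.
Henry is a knight.

Verification:
- Wendy (knave) says "Carol and I are the same type" - this is FALSE (a lie) because Wendy is a knave and Carol is a knight.
- Carol (knight) says "Wendy always lies" - this is TRUE because Wendy is a knave.
- Sam (knave) says "Carol is a knave" - this is FALSE (a lie) because Carol is a knight.
- Henry (knight) says "Either Sam or Carol is a knight, but not both" - this is TRUE because Sam is a knave and Carol is a knight.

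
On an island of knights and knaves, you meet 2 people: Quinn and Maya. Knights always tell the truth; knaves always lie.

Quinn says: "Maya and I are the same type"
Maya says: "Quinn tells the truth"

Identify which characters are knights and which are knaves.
Quinn is a knight.
Maya is a knight.

Verification:
- Quinn (knight) says "Maya and I are the same type" - this is TRUE because Quinn is a knight and Maya is a knight.
- Maya (knight) says "Quinn tells the truth" - this is TRUE because Quinn is a knight.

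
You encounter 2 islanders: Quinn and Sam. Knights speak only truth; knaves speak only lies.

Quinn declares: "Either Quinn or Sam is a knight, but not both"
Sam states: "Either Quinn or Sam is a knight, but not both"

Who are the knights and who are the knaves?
Quinn is a knave.
Sam is a knave.

Verification:
- Quinn (knave) says "Either Quinn or Sam is a knight, but not both" - this is FALSE (a lie) because Quinn is a knave and Sam is a knave.
- Sam (knave) says "Either Quinn or Sam is a knight, but not both" - this is FALSE (a lie) because Quinn is a knave and Sam is a knave.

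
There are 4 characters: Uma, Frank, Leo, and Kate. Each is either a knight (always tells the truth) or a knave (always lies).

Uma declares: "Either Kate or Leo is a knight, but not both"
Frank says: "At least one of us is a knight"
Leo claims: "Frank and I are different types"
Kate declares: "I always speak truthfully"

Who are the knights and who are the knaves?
Uma is a knave.
Frank is a knave.
Leo is a knave.
Kate is a knave.

Verification:
- Uma (knave) says "Either Kate or Leo is a knight, but not both" - this is FALSE (a lie) because Kate is a knave and Leo is a knave.
- Frank (knave) says "At least one of us is a knight" - this is FALSE (a lie) because no one is a knight.
- Leo (knave) says "Frank and I are different types" - this is FALSE (a lie) because Leo is a knave and Frank is a knave.
- Kate (knave) says "I always speak truthfully" - this is FALSE (a lie) because Kate is a knave.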